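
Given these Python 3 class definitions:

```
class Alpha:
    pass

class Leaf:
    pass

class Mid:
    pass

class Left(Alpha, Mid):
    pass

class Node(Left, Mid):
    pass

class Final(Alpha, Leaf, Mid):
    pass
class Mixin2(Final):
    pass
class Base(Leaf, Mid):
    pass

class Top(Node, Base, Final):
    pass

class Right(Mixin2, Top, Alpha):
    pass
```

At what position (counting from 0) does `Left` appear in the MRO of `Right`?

L[Right] = Right + merge(L[Mixin2], L[Top], L[Alpha], [Mixin2 Top Alpha])
  take Mixin2:  [Mixin2 Final Alpha Leaf Mid object] + [Top Node Left Base Final Alpha Leaf Mid object] + [Alpha object] + [Mixin2 Top Alpha]
  take Top:  [Final Alpha Leaf Mid object] + [Top Node Left Base Final Alpha Leaf Mid object] + [Alpha object] + [Top Alpha]
  take Node:  [Final Alpha Leaf Mid object] + [Node Left Base Final Alpha Leaf Mid object] + [Alpha object] + [Alpha]
  take Left:  [Final Alpha Leaf Mid object] + [Left Base Final Alpha Leaf Mid object] + [Alpha object] + [Alpha]
  take Base:  [Final Alpha Leaf Mid object] + [Base Final Alpha Leaf Mid object] + [Alpha object] + [Alpha]
  take Final:  [Final Alpha Leaf Mid object] + [Final Alpha Leaf Mid object] + [Alpha object] + [Alpha]
  take Alpha:  [Alpha Leaf Mid object] + [Alpha Leaf Mid object] + [Alpha object] + [Alpha]
  take Leaf:  [Leaf Mid object] + [Leaf Mid object] + [object]
  take Mid:  [Mid object] + [Mid object] + [object]
  take object:  [object] + [object] + [object]
MRO: Right Mixin2 Top Node Left Base Final Alpha Leaf Mid object
Left sits at index 4.

4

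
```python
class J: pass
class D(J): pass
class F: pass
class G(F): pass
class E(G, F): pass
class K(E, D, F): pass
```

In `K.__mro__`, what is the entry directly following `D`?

F

L[K] = K + merge(L[E], L[D], L[F], [E D F])
  take E:  [E G F object] + [D J object] + [F object] + [E D F]
  take G:  [G F object] + [D J object] + [F object] + [D F]
  take D:  [F object] + [D J object] + [F object] + [D F]
  take F:  [F object] + [J object] + [F object] + [F]
  take J:  [object] + [J object] + [object]
  take object:  [object] + [object] + [object]
MRO: K E G D F J object
D is at position 3; next is F.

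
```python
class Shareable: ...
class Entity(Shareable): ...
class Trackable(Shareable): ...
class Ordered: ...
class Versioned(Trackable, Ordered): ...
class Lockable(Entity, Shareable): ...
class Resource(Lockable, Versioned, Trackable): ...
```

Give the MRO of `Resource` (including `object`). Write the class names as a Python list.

[Resource, Lockable, Entity, Versioned, Trackable, Shareable, Ordered, object]

L[Resource] = Resource + merge(L[Lockable], L[Versioned], L[Trackable], [Lockable Versioned Trackable])
  take Lockable:  [Lockable Entity Shareable object] + [Versioned Trackable Shareable Ordered object] + [Trackable Shareable object] + [Lockable Versioned Trackable]
  take Entity:  [Entity Shareable object] + [Versioned Trackable Shareable Ordered object] + [Trackable Shareable object] + [Versioned Trackable]
  take Versioned:  [Shareable object] + [Versioned Trackable Shareable Ordered object] + [Trackable Shareable object] + [Versioned Trackable]
  take Trackable:  [Shareable object] + [Trackable Shareable Ordered object] + [Trackable Shareable object] + [Trackable]
  take Shareable:  [Shareable object] + [Shareable Ordered object] + [Shareable object]
  take Ordered:  [object] + [Ordered object] + [object]
  take object:  [object] + [object] + [object]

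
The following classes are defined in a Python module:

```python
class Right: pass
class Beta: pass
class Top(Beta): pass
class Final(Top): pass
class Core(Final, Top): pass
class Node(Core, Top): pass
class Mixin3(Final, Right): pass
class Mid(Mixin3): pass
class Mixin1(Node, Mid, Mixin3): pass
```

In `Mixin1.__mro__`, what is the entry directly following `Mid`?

Mixin3

L[Mixin1] = Mixin1 + merge(L[Node], L[Mid], L[Mixin3], [Node Mid Mixin3])
  take Node:  [Node Core Final Top Beta object] + [Mid Mixin3 Final Top Beta Right object] + [Mixin3 Final Top Beta Right object] + [Node Mid Mixin3]
  take Core:  [Core Final Top Beta object] + [Mid Mixin3 Final Top Beta Right object] + [Mixin3 Final Top Beta Right object] + [Mid Mixin3]
  take Mid:  [Final Top Beta object] + [Mid Mixin3 Final Top Beta Right object] + [Mixin3 Final Top Beta Right object] + [Mid Mixin3]
  take Mixin3:  [Final Top Beta object] + [Mixin3 Final Top Beta Right object] + [Mixin3 Final Top Beta Right object] + [Mixin3]
  take Final:  [Final Top Beta object] + [Final Top Beta Right object] + [Final Top Beta Right object]
  take Top:  [Top Beta object] + [Top Beta Right object] + [Top Beta Right object]
  take Beta:  [Beta object] + [Beta Right object] + [Beta Right object]
  take Right:  [object] + [Right object] + [Right object]
  take object:  [object] + [object] + [object]
MRO: Mixin1 Node Core Mid Mixin3 Final Top Beta Right object
Mid is at position 3; next is Mixin3.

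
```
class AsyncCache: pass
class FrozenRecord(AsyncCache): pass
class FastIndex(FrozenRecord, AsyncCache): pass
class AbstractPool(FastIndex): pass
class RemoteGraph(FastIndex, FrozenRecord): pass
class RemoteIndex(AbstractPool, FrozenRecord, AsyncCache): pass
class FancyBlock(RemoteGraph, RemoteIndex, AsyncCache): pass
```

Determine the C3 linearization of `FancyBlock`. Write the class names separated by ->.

L[FancyBlock] = FancyBlock + merge(L[RemoteGraph], L[RemoteIndex], L[AsyncCache], [RemoteGraph RemoteIndex AsyncCache])
  take RemoteGraph:  [RemoteGraph FastIndex FrozenRecord AsyncCache object] + [RemoteIndex AbstractPool FastIndex FrozenRecord AsyncCache object] + [AsyncCache object] + [RemoteGraph RemoteIndex AsyncCache]
  take RemoteIndex:  [FastIndex FrozenRecord AsyncCache object] + [RemoteIndex AbstractPool FastIndex FrozenRecord AsyncCache object] + [AsyncCache object] + [RemoteIndex AsyncCache]
  take AbstractPool:  [FastIndex FrozenRecord AsyncCache object] + [AbstractPool FastIndex FrozenRecord AsyncCache object] + [AsyncCache object] + [AsyncCache]
  take FastIndex:  [FastIndex FrozenRecord AsyncCache object] + [FastIndex FrozenRecord AsyncCache object] + [AsyncCache object] + [AsyncCache]
  take FrozenRecord:  [FrozenRecord AsyncCache object] + [FrozenRecord AsyncCache object] + [AsyncCache object] + [AsyncCache]
  take AsyncCache:  [AsyncCache object] + [AsyncCache object] + [AsyncCache object] + [AsyncCache]
  take object:  [object] + [object] + [object]

FancyBlock -> RemoteGraph -> RemoteIndex -> AbstractPool -> FastIndex -> FrozenRecord -> AsyncCache -> object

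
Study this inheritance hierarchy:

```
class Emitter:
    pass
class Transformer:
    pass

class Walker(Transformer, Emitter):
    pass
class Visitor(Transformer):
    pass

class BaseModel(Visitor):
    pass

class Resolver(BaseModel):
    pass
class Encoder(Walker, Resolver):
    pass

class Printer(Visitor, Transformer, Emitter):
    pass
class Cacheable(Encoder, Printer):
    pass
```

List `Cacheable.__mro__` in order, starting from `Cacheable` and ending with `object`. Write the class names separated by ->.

L[Cacheable] = Cacheable + merge(L[Encoder], L[Printer], [Encoder Printer])
  take Encoder:  [Encoder Walker Resolver BaseModel Visitor Transformer Emitter object] + [Printer Visitor Transformer Emitter object] + [Encoder Printer]
  take Walker:  [Walker Resolver BaseModel Visitor Transformer Emitter object] + [Printer Visitor Transformer Emitter object] + [Printer]
  take Resolver:  [Resolver BaseModel Visitor Transformer Emitter object] + [Printer Visitor Transformer Emitter object] + [Printer]
  take BaseModel:  [BaseModel Visitor Transformer Emitter object] + [Printer Visitor Transformer Emitter object] + [Printer]
  take Printer:  [Visitor Transformer Emitter object] + [Printer Visitor Transformer Emitter object] + [Printer]
  take Visitor:  [Visitor Transformer Emitter object] + [Visitor Transformer Emitter object]
  take Transformer:  [Transformer Emitter object] + [Transformer Emitter object]
  take Emitter:  [Emitter object] + [Emitter object]
  take object:  [object] + [object]

Cacheable -> Encoder -> Walker -> Resolver -> BaseModel -> Printer -> Visitor -> Transformer -> Emitter -> object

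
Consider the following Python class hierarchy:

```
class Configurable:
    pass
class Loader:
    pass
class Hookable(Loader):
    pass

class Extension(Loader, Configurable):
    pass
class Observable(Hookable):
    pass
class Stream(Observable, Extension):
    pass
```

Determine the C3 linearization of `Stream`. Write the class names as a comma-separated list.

Stream, Observable, Hookable, Extension, Loader, Configurable, object

L[Stream] = Stream + merge(L[Observable], L[Extension], [Observable Extension])
  take Observable:  [Observable Hookable Loader object] + [Extension Loader Configurable object] + [Observable Extension]
  take Hookable:  [Hookable Loader object] + [Extension Loader Configurable object] + [Extension]
  take Extension:  [Loader object] + [Extension Loader Configurable object] + [Extension]
  take Loader:  [Loader object] + [Loader Configurable object]
  take Configurable:  [object] + [Configurable object]
  take object:  [object] + [object]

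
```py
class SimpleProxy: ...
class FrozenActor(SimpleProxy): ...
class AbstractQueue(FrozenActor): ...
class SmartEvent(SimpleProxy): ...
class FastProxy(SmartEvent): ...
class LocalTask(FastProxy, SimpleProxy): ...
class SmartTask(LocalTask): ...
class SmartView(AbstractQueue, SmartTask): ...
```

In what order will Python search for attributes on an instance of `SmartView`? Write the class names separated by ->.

SmartView -> AbstractQueue -> FrozenActor -> SmartTask -> LocalTask -> FastProxy -> SmartEvent -> SimpleProxy -> object

L[SmartView] = SmartView + merge(L[AbstractQueue], L[SmartTask], [AbstractQueue SmartTask])
  take AbstractQueue:  [AbstractQueue FrozenActor SimpleProxy object] + [SmartTask LocalTask FastProxy SmartEvent SimpleProxy object] + [AbstractQueue SmartTask]
  take FrozenActor:  [FrozenActor SimpleProxy object] + [SmartTask LocalTask FastProxy SmartEvent SimpleProxy object] + [SmartTask]
  take SmartTask:  [SimpleProxy object] + [SmartTask LocalTask FastProxy SmartEvent SimpleProxy object] + [SmartTask]
  take LocalTask:  [SimpleProxy object] + [LocalTask FastProxy SmartEvent SimpleProxy object]
  take FastProxy:  [SimpleProxy object] + [FastProxy SmartEvent SimpleProxy object]
  take SmartEvent:  [SimpleProxy object] + [SmartEvent SimpleProxy object]
  take SimpleProxy:  [SimpleProxy object] + [SimpleProxy object]
  take object:  [object] + [object]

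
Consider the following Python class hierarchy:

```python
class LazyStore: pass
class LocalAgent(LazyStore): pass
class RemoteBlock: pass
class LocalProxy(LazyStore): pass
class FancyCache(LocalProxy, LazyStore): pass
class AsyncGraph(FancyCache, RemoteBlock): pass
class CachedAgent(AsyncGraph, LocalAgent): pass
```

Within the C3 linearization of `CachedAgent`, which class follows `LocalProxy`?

L[CachedAgent] = CachedAgent + merge(L[AsyncGraph], L[LocalAgent], [AsyncGraph LocalAgent])
  take AsyncGraph:  [AsyncGraph FancyCache LocalProxy LazyStore RemoteBlock object] + [LocalAgent LazyStore object] + [AsyncGraph LocalAgent]
  take FancyCache:  [FancyCache LocalProxy LazyStore RemoteBlock object] + [LocalAgent LazyStore object] + [LocalAgent]
  take LocalProxy:  [LocalProxy LazyStore RemoteBlock object] + [LocalAgent LazyStore object] + [LocalAgent]
  take LocalAgent:  [LazyStore RemoteBlock object] + [LocalAgent LazyStore object] + [LocalAgent]
  take LazyStore:  [LazyStore RemoteBlock object] + [LazyStore object]
  take RemoteBlock:  [RemoteBlock object] + [object]
  take object:  [object] + [object]
MRO: CachedAgent AsyncGraph FancyCache LocalProxy LocalAgent LazyStore RemoteBlock object
LocalProxy is at position 3; next is LocalAgent.

LocalAgent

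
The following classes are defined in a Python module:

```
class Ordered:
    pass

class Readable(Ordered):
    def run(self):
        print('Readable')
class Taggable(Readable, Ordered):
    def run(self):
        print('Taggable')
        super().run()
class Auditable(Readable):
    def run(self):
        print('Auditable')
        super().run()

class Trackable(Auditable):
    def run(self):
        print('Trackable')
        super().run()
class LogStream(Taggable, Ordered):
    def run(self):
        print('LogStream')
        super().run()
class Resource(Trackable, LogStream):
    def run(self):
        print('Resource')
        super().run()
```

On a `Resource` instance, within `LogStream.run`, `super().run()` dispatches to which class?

Taggable

L[Resource] = Resource + merge(L[Trackable], L[LogStream], [Trackable LogStream])
  take Trackable:  [Trackable Auditable Readable Ordered object] + [LogStream Taggable Readable Ordered object] + [Trackable LogStream]
  take Auditable:  [Auditable Readable Ordered object] + [LogStream Taggable Readable Ordered object] + [LogStream]
  take LogStream:  [Readable Ordered object] + [LogStream Taggable Readable Ordered object] + [LogStream]
  take Taggable:  [Readable Ordered object] + [Taggable Readable Ordered object]
  take Readable:  [Readable Ordered object] + [Readable Ordered object]
  take Ordered:  [Ordered object] + [Ordered object]
  take object:  [object] + [object]
MRO: Resource Trackable Auditable LogStream Taggable Readable Ordered object
super() in LogStream.run on a Resource instance goes to the class after LogStream in Resource's MRO: Taggable.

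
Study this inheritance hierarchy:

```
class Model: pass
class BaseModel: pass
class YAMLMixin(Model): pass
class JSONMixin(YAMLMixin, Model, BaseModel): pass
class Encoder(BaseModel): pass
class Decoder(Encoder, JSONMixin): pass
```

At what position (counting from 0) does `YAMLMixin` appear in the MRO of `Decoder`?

3

L[Decoder] = Decoder + merge(L[Encoder], L[JSONMixin], [Encoder JSONMixin])
  take Encoder:  [Encoder BaseModel object] + [JSONMixin YAMLMixin Model BaseModel object] + [Encoder JSONMixin]
  take JSONMixin:  [BaseModel object] + [JSONMixin YAMLMixin Model BaseModel object] + [JSONMixin]
  take YAMLMixin:  [BaseModel object] + [YAMLMixin Model BaseModel object]
  take Model:  [BaseModel object] + [Model BaseModel object]
  take BaseModel:  [BaseModel object] + [BaseModel object]
  take object:  [object] + [object]
MRO: Decoder Encoder JSONMixin YAMLMixin Model BaseModel object
YAMLMixin sits at index 3.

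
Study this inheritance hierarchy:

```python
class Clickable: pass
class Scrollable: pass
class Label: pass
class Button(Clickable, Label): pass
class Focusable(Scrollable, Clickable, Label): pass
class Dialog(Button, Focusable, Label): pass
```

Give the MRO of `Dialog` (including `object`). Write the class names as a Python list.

L[Dialog] = Dialog + merge(L[Button], L[Focusable], L[Label], [Button Focusable Label])
  take Button:  [Button Clickable Label object] + [Focusable Scrollable Clickable Label object] + [Label object] + [Button Focusable Label]
  take Focusable:  [Clickable Label object] + [Focusable Scrollable Clickable Label object] + [Label object] + [Focusable Label]
  take Scrollable:  [Clickable Label object] + [Scrollable Clickable Label object] + [Label object] + [Label]
  take Clickable:  [Clickable Label object] + [Clickable Label object] + [Label object] + [Label]
  take Label:  [Label object] + [Label object] + [Label object] + [Label]
  take object:  [object] + [object] + [object]

[Dialog, Button, Focusable, Scrollable, Clickable, Label, object]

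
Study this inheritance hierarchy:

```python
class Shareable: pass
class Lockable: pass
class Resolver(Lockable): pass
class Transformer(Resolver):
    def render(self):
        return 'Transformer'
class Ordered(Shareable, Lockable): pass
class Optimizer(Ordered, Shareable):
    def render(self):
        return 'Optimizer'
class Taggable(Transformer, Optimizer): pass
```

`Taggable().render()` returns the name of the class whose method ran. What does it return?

L[Taggable] = Taggable + merge(L[Transformer], L[Optimizer], [Transformer Optimizer])
  take Transformer:  [Transformer Resolver Lockable object] + [Optimizer Ordered Shareable Lockable object] + [Transformer Optimizer]
  take Resolver:  [Resolver Lockable object] + [Optimizer Ordered Shareable Lockable object] + [Optimizer]
  take Optimizer:  [Lockable object] + [Optimizer Ordered Shareable Lockable object] + [Optimizer]
  take Ordered:  [Lockable object] + [Ordered Shareable Lockable object]
  take Shareable:  [Lockable object] + [Shareable Lockable object]
  take Lockable:  [Lockable object] + [Lockable object]
  take object:  [object] + [object]
MRO: Taggable Transformer Resolver Optimizer Ordered Shareable Lockable object
render is defined in: Optimizer, Transformer. First along the MRO is Transformer.

Transformer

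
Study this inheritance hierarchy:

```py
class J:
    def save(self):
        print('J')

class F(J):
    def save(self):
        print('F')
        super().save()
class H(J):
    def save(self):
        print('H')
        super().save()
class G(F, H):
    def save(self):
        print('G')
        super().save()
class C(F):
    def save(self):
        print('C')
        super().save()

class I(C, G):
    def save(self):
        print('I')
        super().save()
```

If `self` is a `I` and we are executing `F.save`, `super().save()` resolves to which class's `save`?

L[I] = I + merge(L[C], L[G], [C G])
  take C:  [C F J object] + [G F H J object] + [C G]
  take G:  [F J object] + [G F H J object] + [G]
  take F:  [F J object] + [F H J object]
  take H:  [J object] + [H J object]
  take J:  [J object] + [J object]
  take object:  [object] + [object]
MRO: I C G F H J object
super() in F.save on a I instance goes to the class after F in I's MRO: H.

H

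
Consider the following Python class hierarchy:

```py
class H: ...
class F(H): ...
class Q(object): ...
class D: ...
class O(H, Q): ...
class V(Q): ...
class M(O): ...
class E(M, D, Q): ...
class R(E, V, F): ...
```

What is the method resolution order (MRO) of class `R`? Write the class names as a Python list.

L[R] = R + merge(L[E], L[V], L[F], [E V F])
  take E:  [E M O H D Q object] + [V Q object] + [F H object] + [E V F]
  take M:  [M O H D Q object] + [V Q object] + [F H object] + [V F]
  take O:  [O H D Q object] + [V Q object] + [F H object] + [V F]
  take V:  [H D Q object] + [V Q object] + [F H object] + [V F]
  take F:  [H D Q object] + [Q object] + [F H object] + [F]
  take H:  [H D Q object] + [Q object] + [H object]
  take D:  [D Q object] + [Q object] + [object]
  take Q:  [Q object] + [Q object] + [object]
  take object:  [object] + [object] + [object]

[R, E, M, O, V, F, H, D, Q, object]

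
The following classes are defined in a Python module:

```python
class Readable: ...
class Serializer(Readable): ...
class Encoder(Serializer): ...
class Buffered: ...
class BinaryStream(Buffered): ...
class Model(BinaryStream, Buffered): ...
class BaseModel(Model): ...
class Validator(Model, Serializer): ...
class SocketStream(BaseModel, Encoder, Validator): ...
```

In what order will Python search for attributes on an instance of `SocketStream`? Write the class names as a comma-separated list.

L[SocketStream] = SocketStream + merge(L[BaseModel], L[Encoder], L[Validator], [BaseModel Encoder Validator])
  take BaseModel:  [BaseModel Model BinaryStream Buffered object] + [Encoder Serializer Readable object] + [Validator Model BinaryStream Buffered Serializer Readable object] + [BaseModel Encoder Validator]
  take Encoder:  [Model BinaryStream Buffered object] + [Encoder Serializer Readable object] + [Validator Model BinaryStream Buffered Serializer Readable object] + [Encoder Validator]
  take Validator:  [Model BinaryStream Buffered object] + [Serializer Readable object] + [Validator Model BinaryStream Buffered Serializer Readable object] + [Validator]
  take Model:  [Model BinaryStream Buffered object] + [Serializer Readable object] + [Model BinaryStream Buffered Serializer Readable object]
  take BinaryStream:  [BinaryStream Buffered object] + [Serializer Readable object] + [BinaryStream Buffered Serializer Readable object]
  take Buffered:  [Buffered object] + [Serializer Readable object] + [Buffered Serializer Readable object]
  take Serializer:  [object] + [Serializer Readable object] + [Serializer Readable object]
  take Readable:  [object] + [Readable object] + [Readable object]
  take object:  [object] + [object] + [object]

SocketStream, BaseModel, Encoder, Validator, Model, BinaryStream, Buffered, Serializer, Readable, object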